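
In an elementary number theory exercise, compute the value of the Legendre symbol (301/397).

-1

(301/397)
  = (397/301)    [QR: 301 ≡ 1 mod 4, sign kept]
  = (96/301)    [397 ≡ 96 mod 301]
  = -(3/301)    [301 ≡ 5 mod 8 ⇒ (2/301)^5 = -1]
  = -(301/3)    [QR: 301 ≡ 1 mod 4, sign kept]
  = -(1/3)    [301 ≡ 1 mod 3]
  = -1    [(1/3) = 1]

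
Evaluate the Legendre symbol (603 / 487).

(603 / 487)
  = (116 / 487)    [603 ≡ 116 mod 487]
  = (29 / 487)    [487 ≡ 7 mod 8 ⇒ (2 / 487)^2 = +1]
  = (487 / 29)    [QR: 29 ≡ 1 mod 4, sign kept]
  = (23 / 29)    [487 ≡ 23 mod 29]
  = (29 / 23)    [QR: 29 ≡ 1 mod 4, sign kept]
  = (6 / 23)    [29 ≡ 6 mod 23]
  = (3 / 23)    [23 ≡ 7 mod 8 ⇒ (2 / 23) = +1]
  = -(23 / 3)    [QR: both ≡ 3 mod 4, sign flips]
  = -(2 / 3)    [23 ≡ 2 mod 3]
  = (1 / 3)    [3 ≡ 3 mod 8 ⇒ (2 / 3) = -1]
  = 1    [(1 / 3) = 1]

1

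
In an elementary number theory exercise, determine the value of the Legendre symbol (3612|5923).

Factor out 2: 3612 = 2^2·903. Since 5923 ≡ 3 (mod 8), (2|5923) = -1, and (2|5923)^2 = +1. Now have (903|5923).
Both 903 ≡ 3 and 5923 ≡ 3 (mod 4), so reciprocity gives (903|5923) = -(5923|903). Reduce: 5923 ≡ 505 (mod 903). Now have -(505|903).
505 ≡ 1 (mod 4), so quadratic reciprocity gives (505|903) = (903|505). Reduce: 903 ≡ 398 (mod 505). Now have -(398|505).
Factor out 2: 398 = 2·199. Since 505 ≡ 1 (mod 8), (2|505) = +1. Now have -(199|505).
505 ≡ 1 (mod 4), so quadratic reciprocity gives (199|505) = (505|199). Reduce: 505 ≡ 107 (mod 199). Now have -(107|199).
Both 107 ≡ 3 and 199 ≡ 3 (mod 4), so reciprocity gives (107|199) = -(199|107). Reduce: 199 ≡ 92 (mod 107). Now have (92|107).
Factor out 2: 92 = 2^2·23. Since 107 ≡ 3 (mod 8), (2|107) = -1, and (2|107)^2 = +1. Now have (23|107).
Both 23 ≡ 3 and 107 ≡ 3 (mod 4), so reciprocity gives (23|107) = -(107|23). Reduce: 107 ≡ 15 (mod 23). Now have -(15|23).
Both 15 ≡ 3 and 23 ≡ 3 (mod 4), so reciprocity gives (15|23) = -(23|15). Reduce: 23 ≡ 8 (mod 15). Now have (8|15).
Factor out 2: 8 = 2^3. Since 15 ≡ 7 (mod 8), (2|15) = +1, and (2|15)^3 = +1. Now have (1|15).
(1|15) = 1. Collecting the sign factors: 1.

1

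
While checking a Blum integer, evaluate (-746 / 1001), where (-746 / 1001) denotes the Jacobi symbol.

-1

Pull out -1: (-746 / 1001) = (-1 / 1001)·(746 / 1001). Since 1001 ≡ 1 (mod 4), (-1 / 1001) = +1. Now have (746 / 1001).
Factor out 2: 746 = 2·373. Since 1001 ≡ 1 (mod 8), (2 / 1001) = +1. Now have (373 / 1001).
373 ≡ 1 (mod 4), so quadratic reciprocity gives (373 / 1001) = (1001 / 373). Reduce: 1001 ≡ 255 (mod 373). Now have (255 / 373).
373 ≡ 1 (mod 4), so quadratic reciprocity gives (255 / 373) = (373 / 255). Reduce: 373 ≡ 118 (mod 255). Now have (118 / 255).
Factor out 2: 118 = 2·59. Since 255 ≡ 7 (mod 8), (2 / 255) = +1. Now have (59 / 255).
Both 59 ≡ 3 and 255 ≡ 3 (mod 4), so reciprocity gives (59 / 255) = -(255 / 59). Reduce: 255 ≡ 19 (mod 59). Now have -(19 / 59).
Both 19 ≡ 3 and 59 ≡ 3 (mod 4), so reciprocity gives (19 / 59) = -(59 / 19). Reduce: 59 ≡ 2 (mod 19). Now have (2 / 19).
Factor out 2: 2 = 2. Since 19 ≡ 3 (mod 8), (2 / 19) = -1. Now have -(1 / 19).
(1 / 19) = 1. Collecting the sign factors: -1.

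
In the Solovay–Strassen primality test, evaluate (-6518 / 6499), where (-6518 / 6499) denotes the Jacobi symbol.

Reduce the numerator: -6518 ≡ 6480 (mod 6499), so (-6518 / 6499) = (6480 / 6499).
Factor out 2: 6480 = 2^4·405. Since 6499 ≡ 3 (mod 8), (2 / 6499) = -1, and (2 / 6499)^4 = +1. Now have (405 / 6499).
405 ≡ 1 (mod 4), so quadratic reciprocity gives (405 / 6499) = (6499 / 405). Reduce: 6499 ≡ 19 (mod 405). Now have (19 / 405).
405 ≡ 1 (mod 4), so quadratic reciprocity gives (19 / 405) = (405 / 19). Reduce: 405 ≡ 6 (mod 19). Now have (6 / 19).
Factor out 2: 6 = 2·3. Since 19 ≡ 3 (mod 8), (2 / 19) = -1. Now have -(3 / 19).
Both 3 ≡ 3 and 19 ≡ 3 (mod 4), so reciprocity gives (3 / 19) = -(19 / 3). Reduce: 19 ≡ 1 (mod 3). Now have (1 / 3).
(1 / 3) = 1. Collecting the sign factors: 1.

1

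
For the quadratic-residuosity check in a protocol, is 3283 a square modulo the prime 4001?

(3283/4001)
  = (4001/3283)    [QR: 4001 ≡ 1 mod 4, sign kept]
  = (718/3283)    [4001 ≡ 718 mod 3283]
  = -(359/3283)    [3283 ≡ 3 mod 8 ⇒ (2/3283) = -1]
  = (3283/359)    [QR: both ≡ 3 mod 4, sign flips]
  = (52/359)    [3283 ≡ 52 mod 359]
  = (13/359)    [359 ≡ 7 mod 8 ⇒ (2/359)^2 = +1]
  = (359/13)    [QR: 13 ≡ 1 mod 4, sign kept]
  = (8/13)    [359 ≡ 8 mod 13]
  = -(1/13)    [13 ≡ 5 mod 8 ⇒ (2/13)^3 = -1]
  = -1    [(1/13) = 1]
The Legendre symbol is -1, so x^2 ≡ 3283 (mod 4001) has no solution.

no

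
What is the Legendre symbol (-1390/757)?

-1

(-1390/757)
  = (124/757)    [-1390 ≡ 124 mod 757]
  = (31/757)    [757 ≡ 5 mod 8 ⇒ (2/757)^2 = +1]
  = (757/31)    [QR: 757 ≡ 1 mod 4, sign kept]
  = (13/31)    [757 ≡ 13 mod 31]
  = (31/13)    [QR: 13 ≡ 1 mod 4, sign kept]
  = (5/13)    [31 ≡ 5 mod 13]
  = (13/5)    [QR: 5 ≡ 1 mod 4, sign kept]
  = (3/5)    [13 ≡ 3 mod 5]
  = (5/3)    [QR: 5 ≡ 1 mod 4, sign kept]
  = (2/3)    [5 ≡ 2 mod 3]
  = -(1/3)    [3 ≡ 3 mod 8 ⇒ (2/3) = -1]
  = -1    [(1/3) = 1]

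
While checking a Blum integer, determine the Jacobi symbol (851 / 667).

0

Reduce the numerator: 851 ≡ 184 (mod 667), so (851 / 667) = (184 / 667).
Factor out 2: 184 = 2^3·23. Since 667 ≡ 3 (mod 8), (2 / 667) = -1, and (2 / 667)^3 = -1. Now have -(23 / 667).
Both 23 ≡ 3 and 667 ≡ 3 (mod 4), so reciprocity gives (23 / 667) = -(667 / 23). Reduce: 667 ≡ 0 (mod 23). Now have (0 / 23).
The numerator is now 0 with denominator 23 > 1: the symbol is 0.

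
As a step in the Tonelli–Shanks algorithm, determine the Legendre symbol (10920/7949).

(10920/7949)
  = (2971/7949)    [10920 ≡ 2971 mod 7949]
  = (7949/2971)    [QR: 7949 ≡ 1 mod 4, sign kept]
  = (2007/2971)    [7949 ≡ 2007 mod 2971]
  = -(2971/2007)    [QR: both ≡ 3 mod 4, sign flips]
  = -(964/2007)    [2971 ≡ 964 mod 2007]
  = -(241/2007)    [2007 ≡ 7 mod 8 ⇒ (2/2007)^2 = +1]
  = -(2007/241)    [QR: 241 ≡ 1 mod 4, sign kept]
  = -(79/241)    [2007 ≡ 79 mod 241]
  = -(241/79)    [QR: 241 ≡ 1 mod 4, sign kept]
  = -(4/79)    [241 ≡ 4 mod 79]
  = -(1/79)    [79 ≡ 7 mod 8 ⇒ (2/79)^2 = +1]
  = -1    [(1/79) = 1]

-1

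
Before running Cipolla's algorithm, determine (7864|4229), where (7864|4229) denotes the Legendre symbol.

(7864|4229)
  = (3635|4229)    [7864 ≡ 3635 mod 4229]
  = (4229|3635)    [QR: 4229 ≡ 1 mod 4, sign kept]
  = (594|3635)    [4229 ≡ 594 mod 3635]
  = -(297|3635)    [3635 ≡ 3 mod 8 ⇒ (2|3635) = -1]
  = -(3635|297)    [QR: 297 ≡ 1 mod 4, sign kept]
  = -(71|297)    [3635 ≡ 71 mod 297]
  = -(297|71)    [QR: 297 ≡ 1 mod 4, sign kept]
  = -(13|71)    [297 ≡ 13 mod 71]
  = -(71|13)    [QR: 13 ≡ 1 mod 4, sign kept]
  = -(6|13)    [71 ≡ 6 mod 13]
  = (3|13)    [13 ≡ 5 mod 8 ⇒ (2|13) = -1]
  = (13|3)    [QR: 13 ≡ 1 mod 4, sign kept]
  = (1|3)    [13 ≡ 1 mod 3]
  = 1    [(1|3) = 1]

1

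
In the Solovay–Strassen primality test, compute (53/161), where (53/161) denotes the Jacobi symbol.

-1

53 ≡ 1 (mod 4), so quadratic reciprocity gives (53/161) = (161/53). Reduce: 161 ≡ 2 (mod 53). Now have (2/53).
Factor out 2: 2 = 2. Since 53 ≡ 5 (mod 8), (2/53) = -1. Now have -(1/53).
(1/53) = 1. Collecting the sign factors: -1.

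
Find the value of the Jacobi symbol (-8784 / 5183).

(-8784 / 5183)
  = (1582 / 5183)    [-8784 ≡ 1582 mod 5183]
  = (791 / 5183)    [5183 ≡ 7 mod 8 ⇒ (2 / 5183) = +1]
  = -(5183 / 791)    [QR: both ≡ 3 mod 4, sign flips]
  = -(437 / 791)    [5183 ≡ 437 mod 791]
  = -(791 / 437)    [QR: 437 ≡ 1 mod 4, sign kept]
  = -(354 / 437)    [791 ≡ 354 mod 437]
  = (177 / 437)    [437 ≡ 5 mod 8 ⇒ (2 / 437) = -1]
  = (437 / 177)    [QR: 177 ≡ 1 mod 4, sign kept]
  = (83 / 177)    [437 ≡ 83 mod 177]
  = (177 / 83)    [QR: 177 ≡ 1 mod 4, sign kept]
  = (11 / 83)    [177 ≡ 11 mod 83]
  = -(83 / 11)    [QR: both ≡ 3 mod 4, sign flips]
  = -(6 / 11)    [83 ≡ 6 mod 11]
  = (3 / 11)    [11 ≡ 3 mod 8 ⇒ (2 / 11) = -1]
  = -(11 / 3)    [QR: both ≡ 3 mod 4, sign flips]
  = -(2 / 3)    [11 ≡ 2 mod 3]
  = (1 / 3)    [3 ≡ 3 mod 8 ⇒ (2 / 3) = -1]
  = 1    [(1 / 3) = 1]

1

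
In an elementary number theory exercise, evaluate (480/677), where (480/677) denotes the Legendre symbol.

-1

Factor out 2: 480 = 2^5·15. Since 677 ≡ 5 (mod 8), (2/677) = -1, and (2/677)^5 = -1. Now have -(15/677).
677 ≡ 1 (mod 4), so quadratic reciprocity gives (15/677) = (677/15). Reduce: 677 ≡ 2 (mod 15). Now have -(2/15).
Factor out 2: 2 = 2. Since 15 ≡ 7 (mod 8), (2/15) = +1. Now have -(1/15).
(1/15) = 1. Collecting the sign factors: -1.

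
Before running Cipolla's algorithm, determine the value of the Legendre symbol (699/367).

(699/367)
  = (332/367)    [699 ≡ 332 mod 367]
  = (83/367)    [367 ≡ 7 mod 8 ⇒ (2/367)^2 = +1]
  = -(367/83)    [QR: both ≡ 3 mod 4, sign flips]
  = -(35/83)    [367 ≡ 35 mod 83]
  = (83/35)    [QR: both ≡ 3 mod 4, sign flips]
  = (13/35)    [83 ≡ 13 mod 35]
  = (35/13)    [QR: 13 ≡ 1 mod 4, sign kept]
  = (9/13)    [35 ≡ 9 mod 13]
  = (13/9)    [QR: 9 ≡ 1 mod 4, sign kept]
  = (4/9)    [13 ≡ 4 mod 9]
  = (1/9)    [9 ≡ 1 mod 8 ⇒ (2/9)^2 = +1]
  = 1    [(1/9) = 1]

1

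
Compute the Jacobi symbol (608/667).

Factor out 2: 608 = 2^5·19. Since 667 ≡ 3 (mod 8), (2/667) = -1, and (2/667)^5 = -1. Now have -(19/667).
Both 19 ≡ 3 and 667 ≡ 3 (mod 4), so reciprocity gives (19/667) = -(667/19). Reduce: 667 ≡ 2 (mod 19). Now have (2/19).
Factor out 2: 2 = 2. Since 19 ≡ 3 (mod 8), (2/19) = -1. Now have -(1/19).
(1/19) = 1. Collecting the sign factors: -1.

-1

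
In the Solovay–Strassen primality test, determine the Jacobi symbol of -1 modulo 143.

-1

Pull out -1: (-1/143) = (-1/143)·(1/143). Since 143 ≡ 3 (mod 4), (-1/143) = -1. Now have -(1/143).
(1/143) = 1. Collecting the sign factors: -1.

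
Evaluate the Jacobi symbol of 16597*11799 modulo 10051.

0

By multiplicativity, (16597·11799/10051) = (16597/10051)·(11799/10051).
First factor (16597/10051):
(16597/10051)
  = (6546/10051)    [16597 ≡ 6546 mod 10051]
  = -(3273/10051)    [10051 ≡ 3 mod 8 ⇒ (2/10051) = -1]
  = -(10051/3273)    [QR: 3273 ≡ 1 mod 4, sign kept]
  = -(232/3273)    [10051 ≡ 232 mod 3273]
  = -(29/3273)    [3273 ≡ 1 mod 8 ⇒ (2/3273)^3 = +1]
  = -(3273/29)    [QR: 29 ≡ 1 mod 4, sign kept]
  = -(25/29)    [3273 ≡ 25 mod 29]
  = -(29/25)    [QR: 25 ≡ 1 mod 4, sign kept]
  = -(4/25)    [29 ≡ 4 mod 25]
  = -(1/25)    [25 ≡ 1 mod 8 ⇒ (2/25)^2 = +1]
  = -1    [(1/25) = 1]
Second factor (11799/10051):
(11799/10051)
  = (1748/10051)    [11799 ≡ 1748 mod 10051]
  = (437/10051)    [10051 ≡ 3 mod 8 ⇒ (2/10051)^2 = +1]
  = (10051/437)    [QR: 437 ≡ 1 mod 4, sign kept]
  = (0/437)    [10051 ≡ 0 mod 437]
  = 0    [numerator 0, gcd > 1]
Product: (-1)·(0) = 0.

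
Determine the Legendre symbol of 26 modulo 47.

Factor out 2: 26 = 2·13. Since 47 ≡ 7 (mod 8), (2 / 47) = +1. Now have (13 / 47).
13 ≡ 1 (mod 4), so quadratic reciprocity gives (13 / 47) = (47 / 13). Reduce: 47 ≡ 8 (mod 13). Now have (8 / 13).
Factor out 2: 8 = 2^3. Since 13 ≡ 5 (mod 8), (2 / 13) = -1, and (2 / 13)^3 = -1. Now have -(1 / 13).
(1 / 13) = 1. Collecting the sign factors: -1.

-1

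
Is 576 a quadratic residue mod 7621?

(576/7621)
  = (9/7621)    [7621 ≡ 5 mod 8 ⇒ (2/7621)^6 = +1]
  = (7621/9)    [QR: 9 ≡ 1 mod 4, sign kept]
  = (7/9)    [7621 ≡ 7 mod 9]
  = (9/7)    [QR: 9 ≡ 1 mod 4, sign kept]
  = (2/7)    [9 ≡ 2 mod 7]
  = (1/7)    [7 ≡ 7 mod 8 ⇒ (2/7) = +1]
  = 1    [(1/7) = 1]
The Legendre symbol is 1, so x^2 ≡ 576 (mod 7621) has solution.

yes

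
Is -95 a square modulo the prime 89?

no

(-95/89)
  = (83/89)    [-95 ≡ 83 mod 89]
  = (89/83)    [QR: 89 ≡ 1 mod 4, sign kept]
  = (6/83)    [89 ≡ 6 mod 83]
  = -(3/83)    [83 ≡ 3 mod 8 ⇒ (2/83) = -1]
  = (83/3)    [QR: both ≡ 3 mod 4, sign flips]
  = (2/3)    [83 ≡ 2 mod 3]
  = -(1/3)    [3 ≡ 3 mod 8 ⇒ (2/3) = -1]
  = -1    [(1/3) = 1]
The Legendre symbol is -1, so x^2 ≡ -95 (mod 89) has no solution.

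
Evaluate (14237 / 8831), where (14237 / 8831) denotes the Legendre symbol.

-1

(14237 / 8831)
  = (5406 / 8831)    [14237 ≡ 5406 mod 8831]
  = (2703 / 8831)    [8831 ≡ 7 mod 8 ⇒ (2 / 8831) = +1]
  = -(8831 / 2703)    [QR: both ≡ 3 mod 4, sign flips]
  = -(722 / 2703)    [8831 ≡ 722 mod 2703]
  = -(361 / 2703)    [2703 ≡ 7 mod 8 ⇒ (2 / 2703) = +1]
  = -(2703 / 361)    [QR: 361 ≡ 1 mod 4, sign kept]
  = -(176 / 361)    [2703 ≡ 176 mod 361]
  = -(11 / 361)    [361 ≡ 1 mod 8 ⇒ (2 / 361)^4 = +1]
  = -(361 / 11)    [QR: 361 ≡ 1 mod 4, sign kept]
  = -(9 / 11)    [361 ≡ 9 mod 11]
  = -(11 / 9)    [QR: 9 ≡ 1 mod 4, sign kept]
  = -(2 / 9)    [11 ≡ 2 mod 9]
  = -(1 / 9)    [9 ≡ 1 mod 8 ⇒ (2 / 9) = +1]
  = -1    [(1 / 9) = 1]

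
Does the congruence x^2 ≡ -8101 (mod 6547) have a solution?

no

(-8101/6547)
  = -(8101/6547)    [6547 ≡ 3 mod 4 ⇒ (-1/6547) = -1]
  = -(1554/6547)    [8101 ≡ 1554 mod 6547]
  = (777/6547)    [6547 ≡ 3 mod 8 ⇒ (2/6547) = -1]
  = (6547/777)    [QR: 777 ≡ 1 mod 4, sign kept]
  = (331/777)    [6547 ≡ 331 mod 777]
  = (777/331)    [QR: 777 ≡ 1 mod 4, sign kept]
  = (115/331)    [777 ≡ 115 mod 331]
  = -(331/115)    [QR: both ≡ 3 mod 4, sign flips]
  = -(101/115)    [331 ≡ 101 mod 115]
  = -(115/101)    [QR: 101 ≡ 1 mod 4, sign kept]
  = -(14/101)    [115 ≡ 14 mod 101]
  = (7/101)    [101 ≡ 5 mod 8 ⇒ (2/101) = -1]
  = (101/7)    [QR: 101 ≡ 1 mod 4, sign kept]
  = (3/7)    [101 ≡ 3 mod 7]
  = -(7/3)    [QR: both ≡ 3 mod 4, sign flips]
  = -(1/3)    [7 ≡ 1 mod 3]
  = -1    [(1/3) = 1]
The Legendre symbol is -1, so x^2 ≡ -8101 (mod 6547) has no solution.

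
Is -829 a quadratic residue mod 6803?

Pull out -1: (-829/6803) = (-1/6803)·(829/6803). Since 6803 ≡ 3 (mod 4), (-1/6803) = -1. Now have -(829/6803).
829 ≡ 1 (mod 4), so quadratic reciprocity gives (829/6803) = (6803/829). Reduce: 6803 ≡ 171 (mod 829). Now have -(171/829).
829 ≡ 1 (mod 4), so quadratic reciprocity gives (171/829) = (829/171). Reduce: 829 ≡ 145 (mod 171). Now have -(145/171).
145 ≡ 1 (mod 4), so quadratic reciprocity gives (145/171) = (171/145). Reduce: 171 ≡ 26 (mod 145). Now have -(26/145).
Factor out 2: 26 = 2·13. Since 145 ≡ 1 (mod 8), (2/145) = +1. Now have -(13/145).
13 ≡ 1 (mod 4), so quadratic reciprocity gives (13/145) = (145/13). Reduce: 145 ≡ 2 (mod 13). Now have -(2/13).
Factor out 2: 2 = 2. Since 13 ≡ 5 (mod 8), (2/13) = -1. Now have (1/13).
(1/13) = 1. Collecting the sign factors: 1.
The Legendre symbol is 1, so x^2 ≡ -829 (mod 6803) has solution.

yes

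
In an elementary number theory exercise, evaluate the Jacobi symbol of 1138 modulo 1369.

Factor out 2: 1138 = 2·569. Since 1369 ≡ 1 (mod 8), (2/1369) = +1. Now have (569/1369).
569 ≡ 1 (mod 4), so quadratic reciprocity gives (569/1369) = (1369/569). Reduce: 1369 ≡ 231 (mod 569). Now have (231/569).
569 ≡ 1 (mod 4), so quadratic reciprocity gives (231/569) = (569/231). Reduce: 569 ≡ 107 (mod 231). Now have (107/231).
Both 107 ≡ 3 and 231 ≡ 3 (mod 4), so reciprocity gives (107/231) = -(231/107). Reduce: 231 ≡ 17 (mod 107). Now have -(17/107).
17 ≡ 1 (mod 4), so quadratic reciprocity gives (17/107) = (107/17). Reduce: 107 ≡ 5 (mod 17). Now have -(5/17).
5 ≡ 1 (mod 4), so quadratic reciprocity gives (5/17) = (17/5). Reduce: 17 ≡ 2 (mod 5). Now have -(2/5).
Factor out 2: 2 = 2. Since 5 ≡ 5 (mod 8), (2/5) = -1. Now have (1/5).
(1/5) = 1. Collecting the sign factors: 1.

1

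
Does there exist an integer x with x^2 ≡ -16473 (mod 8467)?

(-16473/8467)
  = -(16473/8467)    [8467 ≡ 3 mod 4 ⇒ (-1/8467) = -1]
  = -(8006/8467)    [16473 ≡ 8006 mod 8467]
  = (4003/8467)    [8467 ≡ 3 mod 8 ⇒ (2/8467) = -1]
  = -(8467/4003)    [QR: both ≡ 3 mod 4, sign flips]
  = -(461/4003)    [8467 ≡ 461 mod 4003]
  = -(4003/461)    [QR: 461 ≡ 1 mod 4, sign kept]
  = -(315/461)    [4003 ≡ 315 mod 461]
  = -(461/315)    [QR: 461 ≡ 1 mod 4, sign kept]
  = -(146/315)    [461 ≡ 146 mod 315]
  = (73/315)    [315 ≡ 3 mod 8 ⇒ (2/315) = -1]
  = (315/73)    [QR: 73 ≡ 1 mod 4, sign kept]
  = (23/73)    [315 ≡ 23 mod 73]
  = (73/23)    [QR: 73 ≡ 1 mod 4, sign kept]
  = (4/23)    [73 ≡ 4 mod 23]
  = (1/23)    [23 ≡ 7 mod 8 ⇒ (2/23)^2 = +1]
  = 1    [(1/23) = 1]
(-16473/8467) = 1, and 8467 is prime, so -16473 is a quadratic residue mod 8467.

yes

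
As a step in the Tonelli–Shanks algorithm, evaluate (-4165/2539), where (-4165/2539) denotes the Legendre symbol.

1

Reduce the numerator: -4165 ≡ 913 (mod 2539), so (-4165/2539) = (913/2539).
913 ≡ 1 (mod 4), so quadratic reciprocity gives (913/2539) = (2539/913). Reduce: 2539 ≡ 713 (mod 913). Now have (713/913).
713 ≡ 1 (mod 4), so quadratic reciprocity gives (713/913) = (913/713). Reduce: 913 ≡ 200 (mod 713). Now have (200/713).
Factor out 2: 200 = 2^3·25. Since 713 ≡ 1 (mod 8), (2/713) = +1, and (2/713)^3 = +1. Now have (25/713).
25 ≡ 1 (mod 4), so quadratic reciprocity gives (25/713) = (713/25). Reduce: 713 ≡ 13 (mod 25). Now have (13/25).
13 ≡ 1 (mod 4), so quadratic reciprocity gives (13/25) = (25/13). Reduce: 25 ≡ 12 (mod 13). Now have (12/13).
Factor out 2: 12 = 2^2·3. Since 13 ≡ 5 (mod 8), (2/13) = -1, and (2/13)^2 = +1. Now have (3/13).
13 ≡ 1 (mod 4), so quadratic reciprocity gives (3/13) = (13/3). Reduce: 13 ≡ 1 (mod 3). Now have (1/3).
(1/3) = 1. Collecting the sign factors: 1.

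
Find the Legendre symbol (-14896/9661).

Reduce the numerator: -14896 ≡ 4426 (mod 9661), so (-14896/9661) = (4426/9661).
Factor out 2: 4426 = 2·2213. Since 9661 ≡ 5 (mod 8), (2/9661) = -1. Now have -(2213/9661).
2213 ≡ 1 (mod 4), so quadratic reciprocity gives (2213/9661) = (9661/2213). Reduce: 9661 ≡ 809 (mod 2213). Now have -(809/2213).
809 ≡ 1 (mod 4), so quadratic reciprocity gives (809/2213) = (2213/809). Reduce: 2213 ≡ 595 (mod 809). Now have -(595/809).
809 ≡ 1 (mod 4), so quadratic reciprocity gives (595/809) = (809/595). Reduce: 809 ≡ 214 (mod 595). Now have -(214/595).
Factor out 2: 214 = 2·107. Since 595 ≡ 3 (mod 8), (2/595) = -1. Now have (107/595).
Both 107 ≡ 3 and 595 ≡ 3 (mod 4), so reciprocity gives (107/595) = -(595/107). Reduce: 595 ≡ 60 (mod 107). Now have -(60/107).
Factor out 2: 60 = 2^2·15. Since 107 ≡ 3 (mod 8), (2/107) = -1, and (2/107)^2 = +1. Now have -(15/107).
Both 15 ≡ 3 and 107 ≡ 3 (mod 4), so reciprocity gives (15/107) = -(107/15). Reduce: 107 ≡ 2 (mod 15). Now have (2/15).
Factor out 2: 2 = 2. Since 15 ≡ 7 (mod 8), (2/15) = +1. Now have (1/15).
(1/15) = 1. Collecting the sign factors: 1.

1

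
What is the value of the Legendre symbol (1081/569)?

Reduce the numerator: 1081 ≡ 512 (mod 569), so (1081/569) = (512/569).
Factor out 2: 512 = 2^9. Since 569 ≡ 1 (mod 8), (2/569) = +1, and (2/569)^9 = +1. Now have (1/569).
(1/569) = 1. Collecting the sign factors: 1.

1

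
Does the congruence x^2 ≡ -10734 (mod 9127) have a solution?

yes

(-10734/9127)
  = -(10734/9127)    [9127 ≡ 3 mod 4 ⇒ (-1/9127) = -1]
  = -(1607/9127)    [10734 ≡ 1607 mod 9127]
  = (9127/1607)    [QR: both ≡ 3 mod 4, sign flips]
  = (1092/1607)    [9127 ≡ 1092 mod 1607]
  = (273/1607)    [1607 ≡ 7 mod 8 ⇒ (2/1607)^2 = +1]
  = (1607/273)    [QR: 273 ≡ 1 mod 4, sign kept]
  = (242/273)    [1607 ≡ 242 mod 273]
  = (121/273)    [273 ≡ 1 mod 8 ⇒ (2/273) = +1]
  = (273/121)    [QR: 121 ≡ 1 mod 4, sign kept]
  = (31/121)    [273 ≡ 31 mod 121]
  = (121/31)    [QR: 121 ≡ 1 mod 4, sign kept]
  = (28/31)    [121 ≡ 28 mod 31]
  = (7/31)    [31 ≡ 7 mod 8 ⇒ (2/31)^2 = +1]
  = -(31/7)    [QR: both ≡ 3 mod 4, sign flips]
  = -(3/7)    [31 ≡ 3 mod 7]
  = (7/3)    [QR: both ≡ 3 mod 4, sign flips]
  = (1/3)    [7 ≡ 1 mod 3]
  = 1    [(1/3) = 1]
(-10734/9127) = 1, and 9127 is prime, so -10734 is a quadratic residue mod 9127.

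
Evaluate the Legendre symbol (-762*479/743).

By multiplicativity, (-762·479/743) = (-762/743)·(479/743).
First factor (-762/743):
(-762/743)
  = (724/743)    [-762 ≡ 724 mod 743]
  = (181/743)    [743 ≡ 7 mod 8 ⇒ (2/743)^2 = +1]
  = (743/181)    [QR: 181 ≡ 1 mod 4, sign kept]
  = (19/181)    [743 ≡ 19 mod 181]
  = (181/19)    [QR: 181 ≡ 1 mod 4, sign kept]
  = (10/19)    [181 ≡ 10 mod 19]
  = -(5/19)    [19 ≡ 3 mod 8 ⇒ (2/19) = -1]
  = -(19/5)    [QR: 5 ≡ 1 mod 4, sign kept]
  = -(4/5)    [19 ≡ 4 mod 5]
  = -(1/5)    [5 ≡ 5 mod 8 ⇒ (2/5)^2 = +1]
  = -1    [(1/5) = 1]
Second factor (479/743):
(479/743)
  = -(743/479)    [QR: both ≡ 3 mod 4, sign flips]
  = -(264/479)    [743 ≡ 264 mod 479]
  = -(33/479)    [479 ≡ 7 mod 8 ⇒ (2/479)^3 = +1]
  = -(479/33)    [QR: 33 ≡ 1 mod 4, sign kept]
  = -(17/33)    [479 ≡ 17 mod 33]
  = -(33/17)    [QR: 17 ≡ 1 mod 4, sign kept]
  = -(16/17)    [33 ≡ 16 mod 17]
  = -(1/17)    [17 ≡ 1 mod 8 ⇒ (2/17)^4 = +1]
  = -1    [(1/17) = 1]
Product: (-1)·(-1) = 1.

1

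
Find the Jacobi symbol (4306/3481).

1

Reduce the numerator: 4306 ≡ 825 (mod 3481), so (4306/3481) = (825/3481).
825 ≡ 1 (mod 4), so quadratic reciprocity gives (825/3481) = (3481/825). Reduce: 3481 ≡ 181 (mod 825). Now have (181/825).
181 ≡ 1 (mod 4), so quadratic reciprocity gives (181/825) = (825/181). Reduce: 825 ≡ 101 (mod 181). Now have (101/181).
101 ≡ 1 (mod 4), so quadratic reciprocity gives (101/181) = (181/101). Reduce: 181 ≡ 80 (mod 101). Now have (80/101).
Factor out 2: 80 = 2^4·5. Since 101 ≡ 5 (mod 8), (2/101) = -1, and (2/101)^4 = +1. Now have (5/101).
5 ≡ 1 (mod 4), so quadratic reciprocity gives (5/101) = (101/5). Reduce: 101 ≡ 1 (mod 5). Now have (1/5).
(1/5) = 1. Collecting the sign factors: 1.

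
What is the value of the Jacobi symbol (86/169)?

Factor out 2: 86 = 2·43. Since 169 ≡ 1 (mod 8), (2/169) = +1. Now have (43/169).
169 ≡ 1 (mod 4), so quadratic reciprocity gives (43/169) = (169/43). Reduce: 169 ≡ 40 (mod 43). Now have (40/43).
Factor out 2: 40 = 2^3·5. Since 43 ≡ 3 (mod 8), (2/43) = -1, and (2/43)^3 = -1. Now have -(5/43).
5 ≡ 1 (mod 4), so quadratic reciprocity gives (5/43) = (43/5). Reduce: 43 ≡ 3 (mod 5). Now have -(3/5).
5 ≡ 1 (mod 4), so quadratic reciprocity gives (3/5) = (5/3). Reduce: 5 ≡ 2 (mod 3). Now have -(2/3).
Factor out 2: 2 = 2. Since 3 ≡ 3 (mod 8), (2/3) = -1. Now have (1/3).
(1/3) = 1. Collecting the sign factors: 1.

1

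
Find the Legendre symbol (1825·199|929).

1

By multiplicativity, (1825·199|929) = (1825|929)·(199|929).
First factor (1825|929):
Reduce the numerator: 1825 ≡ 896 (mod 929), so (1825|929) = (896|929).
Factor out 2: 896 = 2^7·7. Since 929 ≡ 1 (mod 8), (2|929) = +1, and (2|929)^7 = +1. Now have (7|929).
929 ≡ 1 (mod 4), so quadratic reciprocity gives (7|929) = (929|7). Reduce: 929 ≡ 5 (mod 7). Now have (5|7).
5 ≡ 1 (mod 4), so quadratic reciprocity gives (5|7) = (7|5). Reduce: 7 ≡ 2 (mod 5). Now have (2|5).
Factor out 2: 2 = 2. Since 5 ≡ 5 (mod 8), (2|5) = -1. Now have -(1|5).
(1|5) = 1. Collecting the sign factors: -1.
Second factor (199|929):
929 ≡ 1 (mod 4), so quadratic reciprocity gives (199|929) = (929|199). Reduce: 929 ≡ 133 (mod 199). Now have (133|199).
133 ≡ 1 (mod 4), so quadratic reciprocity gives (133|199) = (199|133). Reduce: 199 ≡ 66 (mod 133). Now have (66|133).
Factor out 2: 66 = 2·33. Since 133 ≡ 5 (mod 8), (2|133) = -1. Now have -(33|133).
33 ≡ 1 (mod 4), so quadratic reciprocity gives (33|133) = (133|33). Reduce: 133 ≡ 1 (mod 33). Now have -(1|33).
(1|33) = 1. Collecting the sign factors: -1.
Product: (-1)·(-1) = 1.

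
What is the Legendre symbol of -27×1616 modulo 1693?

By multiplicativity, (-27·1616|1693) = (-27|1693)·(1616|1693).
First factor (-27|1693):
Reduce the numerator: -27 ≡ 1666 (mod 1693), so (-27|1693) = (1666|1693).
Factor out 2: 1666 = 2·833. Since 1693 ≡ 5 (mod 8), (2|1693) = -1. Now have -(833|1693).
833 ≡ 1 (mod 4), so quadratic reciprocity gives (833|1693) = (1693|833). Reduce: 1693 ≡ 27 (mod 833). Now have -(27|833).
833 ≡ 1 (mod 4), so quadratic reciprocity gives (27|833) = (833|27). Reduce: 833 ≡ 23 (mod 27). Now have -(23|27).
Both 23 ≡ 3 and 27 ≡ 3 (mod 4), so reciprocity gives (23|27) = -(27|23). Reduce: 27 ≡ 4 (mod 23). Now have (4|23).
Factor out 2: 4 = 2^2. Since 23 ≡ 7 (mod 8), (2|23) = +1, and (2|23)^2 = +1. Now have (1|23).
(1|23) = 1. Collecting the sign factors: 1.
Second factor (1616|1693):
Factor out 2: 1616 = 2^4·101. Since 1693 ≡ 5 (mod 8), (2|1693) = -1, and (2|1693)^4 = +1. Now have (101|1693).
101 ≡ 1 (mod 4), so quadratic reciprocity gives (101|1693) = (1693|101). Reduce: 1693 ≡ 77 (mod 101). Now have (77|101).
77 ≡ 1 (mod 4), so quadratic reciprocity gives (77|101) = (101|77). Reduce: 101 ≡ 24 (mod 77). Now have (24|77).
Factor out 2: 24 = 2^3·3. Since 77 ≡ 5 (mod 8), (2|77) = -1, and (2|77)^3 = -1. Now have -(3|77).
77 ≡ 1 (mod 4), so quadratic reciprocity gives (3|77) = (77|3). Reduce: 77 ≡ 2 (mod 3). Now have -(2|3).
Factor out 2: 2 = 2. Since 3 ≡ 3 (mod 8), (2|3) = -1. Now have (1|3).
(1|3) = 1. Collecting the sign factors: 1.
Product: (1)·(1) = 1.

1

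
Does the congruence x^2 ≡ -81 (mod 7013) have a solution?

yes

(-81|7013)
  = (81|7013)    [7013 ≡ 1 mod 4 ⇒ (-1|7013) = +1]
  = (7013|81)    [QR: 81 ≡ 1 mod 4, sign kept]
  = (47|81)    [7013 ≡ 47 mod 81]
  = (81|47)    [QR: 81 ≡ 1 mod 4, sign kept]
  = (34|47)    [81 ≡ 34 mod 47]
  = (17|47)    [47 ≡ 7 mod 8 ⇒ (2|47) = +1]
  = (47|17)    [QR: 17 ≡ 1 mod 4, sign kept]
  = (13|17)    [47 ≡ 13 mod 17]
  = (17|13)    [QR: 13 ≡ 1 mod 4, sign kept]
  = (4|13)    [17 ≡ 4 mod 13]
  = (1|13)    [13 ≡ 5 mod 8 ⇒ (2|13)^2 = +1]
  = 1    [(1|13) = 1]
The Legendre symbol is 1, so x^2 ≡ -81 (mod 7013) has solution.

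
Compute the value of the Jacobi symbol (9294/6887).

Reduce the numerator: 9294 ≡ 2407 (mod 6887), so (9294/6887) = (2407/6887).
Both 2407 ≡ 3 and 6887 ≡ 3 (mod 4), so reciprocity gives (2407/6887) = -(6887/2407). Reduce: 6887 ≡ 2073 (mod 2407). Now have -(2073/2407).
2073 ≡ 1 (mod 4), so quadratic reciprocity gives (2073/2407) = (2407/2073). Reduce: 2407 ≡ 334 (mod 2073). Now have -(334/2073).
Factor out 2: 334 = 2·167. Since 2073 ≡ 1 (mod 8), (2/2073) = +1. Now have -(167/2073).
2073 ≡ 1 (mod 4), so quadratic reciprocity gives (167/2073) = (2073/167). Reduce: 2073 ≡ 69 (mod 167). Now have -(69/167).
69 ≡ 1 (mod 4), so quadratic reciprocity gives (69/167) = (167/69). Reduce: 167 ≡ 29 (mod 69). Now have -(29/69).
29 ≡ 1 (mod 4), so quadratic reciprocity gives (29/69) = (69/29). Reduce: 69 ≡ 11 (mod 29). Now have -(11/29).
29 ≡ 1 (mod 4), so quadratic reciprocity gives (11/29) = (29/11). Reduce: 29 ≡ 7 (mod 11). Now have -(7/11).
Both 7 ≡ 3 and 11 ≡ 3 (mod 4), so reciprocity gives (7/11) = -(11/7). Reduce: 11 ≡ 4 (mod 7). Now have (4/7).
Factor out 2: 4 = 2^2. Since 7 ≡ 7 (mod 8), (2/7) = +1, and (2/7)^2 = +1. Now have (1/7).
(1/7) = 1. Collecting the sign factors: 1.

1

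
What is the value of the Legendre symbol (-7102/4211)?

Reduce the numerator: -7102 ≡ 1320 (mod 4211), so (-7102/4211) = (1320/4211).
Factor out 2: 1320 = 2^3·165. Since 4211 ≡ 3 (mod 8), (2/4211) = -1, and (2/4211)^3 = -1. Now have -(165/4211).
165 ≡ 1 (mod 4), so quadratic reciprocity gives (165/4211) = (4211/165). Reduce: 4211 ≡ 86 (mod 165). Now have -(86/165).
Factor out 2: 86 = 2·43. Since 165 ≡ 5 (mod 8), (2/165) = -1. Now have (43/165).
165 ≡ 1 (mod 4), so quadratic reciprocity gives (43/165) = (165/43). Reduce: 165 ≡ 36 (mod 43). Now have (36/43).
Factor out 2: 36 = 2^2·9. Since 43 ≡ 3 (mod 8), (2/43) = -1, and (2/43)^2 = +1. Now have (9/43).
9 ≡ 1 (mod 4), so quadratic reciprocity gives (9/43) = (43/9). Reduce: 43 ≡ 7 (mod 9). Now have (7/9).
9 ≡ 1 (mod 4), so quadratic reciprocity gives (7/9) = (9/7). Reduce: 9 ≡ 2 (mod 7). Now have (2/7).
Factor out 2: 2 = 2. Since 7 ≡ 7 (mod 8), (2/7) = +1. Now have (1/7).
(1/7) = 1. Collecting the sign factors: 1.

1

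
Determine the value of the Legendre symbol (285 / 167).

(285 / 167)
  = (118 / 167)    [285 ≡ 118 mod 167]
  = (59 / 167)    [167 ≡ 7 mod 8 ⇒ (2 / 167) = +1]
  = -(167 / 59)    [QR: both ≡ 3 mod 4, sign flips]
  = -(49 / 59)    [167 ≡ 49 mod 59]
  = -(59 / 49)    [QR: 49 ≡ 1 mod 4, sign kept]
  = -(10 / 49)    [59 ≡ 10 mod 49]
  = -(5 / 49)    [49 ≡ 1 mod 8 ⇒ (2 / 49) = +1]
  = -(49 / 5)    [QR: 5 ≡ 1 mod 4, sign kept]
  = -(4 / 5)    [49 ≡ 4 mod 5]
  = -(1 / 5)    [5 ≡ 5 mod 8 ⇒ (2 / 5)^2 = +1]
  = -1    [(1 / 5) = 1]

-1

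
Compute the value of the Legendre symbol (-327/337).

Pull out -1: (-327/337) = (-1/337)·(327/337). Since 337 ≡ 1 (mod 4), (-1/337) = +1. Now have (327/337).
337 ≡ 1 (mod 4), so quadratic reciprocity gives (327/337) = (337/327). Reduce: 337 ≡ 10 (mod 327). Now have (10/327).
Factor out 2: 10 = 2·5. Since 327 ≡ 7 (mod 8), (2/327) = +1. Now have (5/327).
5 ≡ 1 (mod 4), so quadratic reciprocity gives (5/327) = (327/5). Reduce: 327 ≡ 2 (mod 5). Now have (2/5).
Factor out 2: 2 = 2. Since 5 ≡ 5 (mod 8), (2/5) = -1. Now have -(1/5).
(1/5) = 1. Collecting the sign factors: -1.

-1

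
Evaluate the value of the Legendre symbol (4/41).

Factor out 2: 4 = 2^2. Since 41 ≡ 1 (mod 8), (2/41) = +1, and (2/41)^2 = +1. Now have (1/41).
(1/41) = 1. Collecting the sign factors: 1.

1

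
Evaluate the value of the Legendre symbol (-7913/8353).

-1

(-7913/8353)
  = (440/8353)    [-7913 ≡ 440 mod 8353]
  = (55/8353)    [8353 ≡ 1 mod 8 ⇒ (2/8353)^3 = +1]
  = (8353/55)    [QR: 8353 ≡ 1 mod 4, sign kept]
  = (48/55)    [8353 ≡ 48 mod 55]
  = (3/55)    [55 ≡ 7 mod 8 ⇒ (2/55)^4 = +1]
  = -(55/3)    [QR: both ≡ 3 mod 4, sign flips]
  = -(1/3)    [55 ≡ 1 mod 3]
  = -1    [(1/3) = 1]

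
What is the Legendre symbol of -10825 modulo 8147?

1

Reduce the numerator: -10825 ≡ 5469 (mod 8147), so (-10825/8147) = (5469/8147).
5469 ≡ 1 (mod 4), so quadratic reciprocity gives (5469/8147) = (8147/5469). Reduce: 8147 ≡ 2678 (mod 5469). Now have (2678/5469).
Factor out 2: 2678 = 2·1339. Since 5469 ≡ 5 (mod 8), (2/5469) = -1. Now have -(1339/5469).
5469 ≡ 1 (mod 4), so quadratic reciprocity gives (1339/5469) = (5469/1339). Reduce: 5469 ≡ 113 (mod 1339). Now have -(113/1339).
113 ≡ 1 (mod 4), so quadratic reciprocity gives (113/1339) = (1339/113). Reduce: 1339 ≡ 96 (mod 113). Now have -(96/113).
Factor out 2: 96 = 2^5·3. Since 113 ≡ 1 (mod 8), (2/113) = +1, and (2/113)^5 = +1. Now have -(3/113).
113 ≡ 1 (mod 4), so quadratic reciprocity gives (3/113) = (113/3). Reduce: 113 ≡ 2 (mod 3). Now have -(2/3).
Factor out 2: 2 = 2. Since 3 ≡ 3 (mod 8), (2/3) = -1. Now have (1/3).
(1/3) = 1. Collecting the sign factors: 1.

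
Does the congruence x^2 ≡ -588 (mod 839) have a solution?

no

(-588/839)
  = (251/839)    [-588 ≡ 251 mod 839]
  = -(839/251)    [QR: both ≡ 3 mod 4, sign flips]
  = -(86/251)    [839 ≡ 86 mod 251]
  = (43/251)    [251 ≡ 3 mod 8 ⇒ (2/251) = -1]
  = -(251/43)    [QR: both ≡ 3 mod 4, sign flips]
  = -(36/43)    [251 ≡ 36 mod 43]
  = -(9/43)    [43 ≡ 3 mod 8 ⇒ (2/43)^2 = +1]
  = -(43/9)    [QR: 9 ≡ 1 mod 4, sign kept]
  = -(7/9)    [43 ≡ 7 mod 9]
  = -(9/7)    [QR: 9 ≡ 1 mod 4, sign kept]
  = -(2/7)    [9 ≡ 2 mod 7]
  = -(1/7)    [7 ≡ 7 mod 8 ⇒ (2/7) = +1]
  = -1    [(1/7) = 1]
(-588/839) = -1, and 839 is prime, so -588 is not a quadratic residue mod 839.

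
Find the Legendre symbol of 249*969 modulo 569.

By multiplicativity, (249·969/569) = (249/569)·(969/569).
First factor (249/569):
249 ≡ 1 (mod 4), so quadratic reciprocity gives (249/569) = (569/249). Reduce: 569 ≡ 71 (mod 249). Now have (71/249).
249 ≡ 1 (mod 4), so quadratic reciprocity gives (71/249) = (249/71). Reduce: 249 ≡ 36 (mod 71). Now have (36/71).
Factor out 2: 36 = 2^2·9. Since 71 ≡ 7 (mod 8), (2/71) = +1, and (2/71)^2 = +1. Now have (9/71).
9 ≡ 1 (mod 4), so quadratic reciprocity gives (9/71) = (71/9). Reduce: 71 ≡ 8 (mod 9). Now have (8/9).
Factor out 2: 8 = 2^3. Since 9 ≡ 1 (mod 8), (2/9) = +1, and (2/9)^3 = +1. Now have (1/9).
(1/9) = 1. Collecting the sign factors: 1.
Second factor (969/569):
Reduce the numerator: 969 ≡ 400 (mod 569), so (969/569) = (400/569).
Factor out 2: 400 = 2^4·25. Since 569 ≡ 1 (mod 8), (2/569) = +1, and (2/569)^4 = +1. Now have (25/569).
25 ≡ 1 (mod 4), so quadratic reciprocity gives (25/569) = (569/25). Reduce: 569 ≡ 19 (mod 25). Now have (19/25).
25 ≡ 1 (mod 4), so quadratic reciprocity gives (19/25) = (25/19). Reduce: 25 ≡ 6 (mod 19). Now have (6/19).
Factor out 2: 6 = 2·3. Since 19 ≡ 3 (mod 8), (2/19) = -1. Now have -(3/19).
Both 3 ≡ 3 and 19 ≡ 3 (mod 4), so reciprocity gives (3/19) = -(19/3). Reduce: 19 ≡ 1 (mod 3). Now have (1/3).
(1/3) = 1. Collecting the sign factors: 1.
Product: (1)·(1) = 1.

1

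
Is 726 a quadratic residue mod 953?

no

(726/953)
  = (363/953)    [953 ≡ 1 mod 8 ⇒ (2/953) = +1]
  = (953/363)    [QR: 953 ≡ 1 mod 4, sign kept]
  = (227/363)    [953 ≡ 227 mod 363]
  = -(363/227)    [QR: both ≡ 3 mod 4, sign flips]
  = -(136/227)    [363 ≡ 136 mod 227]
  = (17/227)    [227 ≡ 3 mod 8 ⇒ (2/227)^3 = -1]
  = (227/17)    [QR: 17 ≡ 1 mod 4, sign kept]
  = (6/17)    [227 ≡ 6 mod 17]
  = (3/17)    [17 ≡ 1 mod 8 ⇒ (2/17) = +1]
  = (17/3)    [QR: 17 ≡ 1 mod 4, sign kept]
  = (2/3)    [17 ≡ 2 mod 3]
  = -(1/3)    [3 ≡ 3 mod 8 ⇒ (2/3) = -1]
  = -1    [(1/3) = 1]
The Legendre symbol is -1, so x^2 ≡ 726 (mod 953) has no solution.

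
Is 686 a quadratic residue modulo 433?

no

Reduce the numerator: 686 ≡ 253 (mod 433), so (686/433) = (253/433).
253 ≡ 1 (mod 4), so quadratic reciprocity gives (253/433) = (433/253). Reduce: 433 ≡ 180 (mod 253). Now have (180/253).
Factor out 2: 180 = 2^2·45. Since 253 ≡ 5 (mod 8), (2/253) = -1, and (2/253)^2 = +1. Now have (45/253).
45 ≡ 1 (mod 4), so quadratic reciprocity gives (45/253) = (253/45). Reduce: 253 ≡ 28 (mod 45). Now have (28/45).
Factor out 2: 28 = 2^2·7. Since 45 ≡ 5 (mod 8), (2/45) = -1, and (2/45)^2 = +1. Now have (7/45).
45 ≡ 1 (mod 4), so quadratic reciprocity gives (7/45) = (45/7). Reduce: 45 ≡ 3 (mod 7). Now have (3/7).
Both 3 ≡ 3 and 7 ≡ 3 (mod 4), so reciprocity gives (3/7) = -(7/3). Reduce: 7 ≡ 1 (mod 3). Now have -(1/3).
(1/3) = 1. Collecting the sign factors: -1.
(686/433) = -1, and 433 is prime, so 686 is not a quadratic residue mod 433.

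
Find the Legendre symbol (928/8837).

Factor out 2: 928 = 2^5·29. Since 8837 ≡ 5 (mod 8), (2/8837) = -1, and (2/8837)^5 = -1. Now have -(29/8837).
29 ≡ 1 (mod 4), so quadratic reciprocity gives (29/8837) = (8837/29). Reduce: 8837 ≡ 21 (mod 29). Now have -(21/29).
21 ≡ 1 (mod 4), so quadratic reciprocity gives (21/29) = (29/21). Reduce: 29 ≡ 8 (mod 21). Now have -(8/21).
Factor out 2: 8 = 2^3. Since 21 ≡ 5 (mod 8), (2/21) = -1, and (2/21)^3 = -1. Now have (1/21).
(1/21) = 1. Collecting the sign factors: 1.

1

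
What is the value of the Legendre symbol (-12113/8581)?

Reduce the numerator: -12113 ≡ 5049 (mod 8581), so (-12113/8581) = (5049/8581).
5049 ≡ 1 (mod 4), so quadratic reciprocity gives (5049/8581) = (8581/5049). Reduce: 8581 ≡ 3532 (mod 5049). Now have (3532/5049).
Factor out 2: 3532 = 2^2·883. Since 5049 ≡ 1 (mod 8), (2/5049) = +1, and (2/5049)^2 = +1. Now have (883/5049).
5049 ≡ 1 (mod 4), so quadratic reciprocity gives (883/5049) = (5049/883). Reduce: 5049 ≡ 634 (mod 883). Now have (634/883).
Factor out 2: 634 = 2·317. Since 883 ≡ 3 (mod 8), (2/883) = -1. Now have -(317/883).
317 ≡ 1 (mod 4), so quadratic reciprocity gives (317/883) = (883/317). Reduce: 883 ≡ 249 (mod 317). Now have -(249/317).
249 ≡ 1 (mod 4), so quadratic reciprocity gives (249/317) = (317/249). Reduce: 317 ≡ 68 (mod 249). Now have -(68/249).
Factor out 2: 68 = 2^2·17. Since 249 ≡ 1 (mod 8), (2/249) = +1, and (2/249)^2 = +1. Now have -(17/249).
17 ≡ 1 (mod 4), so quadratic reciprocity gives (17/249) = (249/17). Reduce: 249 ≡ 11 (mod 17). Now have -(11/17).
17 ≡ 1 (mod 4), so quadratic reciprocity gives (11/17) = (17/11). Reduce: 17 ≡ 6 (mod 11). Now have -(6/11).
Factor out 2: 6 = 2·3. Since 11 ≡ 3 (mod 8), (2/11) = -1. Now have (3/11).
Both 3 ≡ 3 and 11 ≡ 3 (mod 4), so reciprocity gives (3/11) = -(11/3). Reduce: 11 ≡ 2 (mod 3). Now have -(2/3).
Factor out 2: 2 = 2. Since 3 ≡ 3 (mod 8), (2/3) = -1. Now have (1/3).
(1/3) = 1. Collecting the sign factors: 1.

1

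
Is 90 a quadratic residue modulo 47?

no

(90/47)
  = (43/47)    [90 ≡ 43 mod 47]
  = -(47/43)    [QR: both ≡ 3 mod 4, sign flips]
  = -(4/43)    [47 ≡ 4 mod 43]
  = -(1/43)    [43 ≡ 3 mod 8 ⇒ (2/43)^2 = +1]
  = -1    [(1/43) = 1]
The Legendre symbol is -1, so x^2 ≡ 90 (mod 47) has no solution.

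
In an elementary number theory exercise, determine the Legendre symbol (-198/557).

Pull out -1: (-198/557) = (-1/557)·(198/557). Since 557 ≡ 1 (mod 4), (-1/557) = +1. Now have (198/557).
Factor out 2: 198 = 2·99. Since 557 ≡ 5 (mod 8), (2/557) = -1. Now have -(99/557).
557 ≡ 1 (mod 4), so quadratic reciprocity gives (99/557) = (557/99). Reduce: 557 ≡ 62 (mod 99). Now have -(62/99).
Factor out 2: 62 = 2·31. Since 99 ≡ 3 (mod 8), (2/99) = -1. Now have (31/99).
Both 31 ≡ 3 and 99 ≡ 3 (mod 4), so reciprocity gives (31/99) = -(99/31). Reduce: 99 ≡ 6 (mod 31). Now have -(6/31).
Factor out 2: 6 = 2·3. Since 31 ≡ 7 (mod 8), (2/31) = +1. Now have -(3/31).
Both 3 ≡ 3 and 31 ≡ 3 (mod 4), so reciprocity gives (3/31) = -(31/3). Reduce: 31 ≡ 1 (mod 3). Now have (1/3).
(1/3) = 1. Collecting the sign factors: 1.

1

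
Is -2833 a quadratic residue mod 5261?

(-2833/5261)
  = (2833/5261)    [5261 ≡ 1 mod 4 ⇒ (-1/5261) = +1]
  = (5261/2833)    [QR: 2833 ≡ 1 mod 4, sign kept]
  = (2428/2833)    [5261 ≡ 2428 mod 2833]
  = (607/2833)    [2833 ≡ 1 mod 8 ⇒ (2/2833)^2 = +1]
  = (2833/607)    [QR: 2833 ≡ 1 mod 4, sign kept]
  = (405/607)    [2833 ≡ 405 mod 607]
  = (607/405)    [QR: 405 ≡ 1 mod 4, sign kept]
  = (202/405)    [607 ≡ 202 mod 405]
  = -(101/405)    [405 ≡ 5 mod 8 ⇒ (2/405) = -1]
  = -(405/101)    [QR: 101 ≡ 1 mod 4, sign kept]
  = -(1/101)    [405 ≡ 1 mod 101]
  = -1    [(1/101) = 1]
The Legendre symbol is -1, so x^2 ≡ -2833 (mod 5261) has no solution.

no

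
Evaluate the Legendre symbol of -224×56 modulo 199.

-1

By multiplicativity, (-224·56|199) = (-224|199)·(56|199).
First factor (-224|199):
Reduce the numerator: -224 ≡ 174 (mod 199), so (-224|199) = (174|199).
Factor out 2: 174 = 2·87. Since 199 ≡ 7 (mod 8), (2|199) = +1. Now have (87|199).
Both 87 ≡ 3 and 199 ≡ 3 (mod 4), so reciprocity gives (87|199) = -(199|87). Reduce: 199 ≡ 25 (mod 87). Now have -(25|87).
25 ≡ 1 (mod 4), so quadratic reciprocity gives (25|87) = (87|25). Reduce: 87 ≡ 12 (mod 25). Now have -(12|25).
Factor out 2: 12 = 2^2·3. Since 25 ≡ 1 (mod 8), (2|25) = +1, and (2|25)^2 = +1. Now have -(3|25).
25 ≡ 1 (mod 4), so quadratic reciprocity gives (3|25) = (25|3). Reduce: 25 ≡ 1 (mod 3). Now have -(1|3).
(1|3) = 1. Collecting the sign factors: -1.
Second factor (56|199):
Factor out 2: 56 = 2^3·7. Since 199 ≡ 7 (mod 8), (2|199) = +1, and (2|199)^3 = +1. Now have (7|199).
Both 7 ≡ 3 and 199 ≡ 3 (mod 4), so reciprocity gives (7|199) = -(199|7). Reduce: 199 ≡ 3 (mod 7). Now have -(3|7).
Both 3 ≡ 3 and 7 ≡ 3 (mod 4), so reciprocity gives (3|7) = -(7|3). Reduce: 7 ≡ 1 (mod 3). Now have (1|3).
(1|3) = 1. Collecting the sign factors: 1.
Product: (-1)·(1) = -1.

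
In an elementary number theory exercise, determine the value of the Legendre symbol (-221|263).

(-221|263)
  = (42|263)    [-221 ≡ 42 mod 263]
  = (21|263)    [263 ≡ 7 mod 8 ⇒ (2|263) = +1]
  = (263|21)    [QR: 21 ≡ 1 mod 4, sign kept]
  = (11|21)    [263 ≡ 11 mod 21]
  = (21|11)    [QR: 21 ≡ 1 mod 4, sign kept]
  = (10|11)    [21 ≡ 10 mod 11]
  = -(5|11)    [11 ≡ 3 mod 8 ⇒ (2|11) = -1]
  = -(11|5)    [QR: 5 ≡ 1 mod 4, sign kept]
  = -(1|5)    [11 ≡ 1 mod 5]
  = -1    [(1|5) = 1]

-1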